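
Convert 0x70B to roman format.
Convert 0x70B (hexadecimal) → 7×256 + 11 = 1803 (decimal)
Convert 1803 (decimal) → 1803 = 1000 + 500 + 100 + 100 + 100 + 1 + 1 + 1 → MDCCCIII (Roman numeral)
MDCCCIII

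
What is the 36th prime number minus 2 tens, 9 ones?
The 36th prime number = 151
Convert 2 tens, 9 ones (place-value notation) → 2×10 + 9 = 29 (decimal)
Compute 151 - 29 = 122
122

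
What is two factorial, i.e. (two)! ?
Convert two (English words) → 2 (decimal)
Compute 2! = 2
2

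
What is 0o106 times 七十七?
Convert 0o106 (octal) → 1×64 + 6 = 70 (decimal)
Convert 七十七 (Chinese numeral) → 7×10 + 7 = 77 (decimal)
Compute 70 × 77 = 5390
5390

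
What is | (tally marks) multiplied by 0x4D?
Convert | (tally marks) → 1 (decimal)
Convert 0x4D (hexadecimal) → 4×16 + 13 = 77 (decimal)
Compute 1 × 77 = 77
77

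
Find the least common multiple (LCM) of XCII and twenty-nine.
Convert XCII (Roman numeral) → 90 + 1 + 1 = 92 (decimal)
Convert twenty-nine (English words) → 29 (decimal)
Compute lcm(92, 29) = 2668
2668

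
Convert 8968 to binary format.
Convert 8968 (decimal) → 8968 = 8192 + 512 + 256 + 8 → 0b10001100001000 (binary)
0b10001100001000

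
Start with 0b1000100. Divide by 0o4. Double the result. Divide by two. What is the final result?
Convert 0b1000100 (binary) → 64 + 4 = 68 (decimal)
Start: 68
Convert 0o4 (octal) → 4 (decimal)
68 ÷ 4 = 17
17 × 2 = 34
Convert two (English words) → 2 (decimal)
34 ÷ 2 = 17
17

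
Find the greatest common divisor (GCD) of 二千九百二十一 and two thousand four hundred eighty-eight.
Convert 二千九百二十一 (Chinese numeral) → 2×1000 + 9×100 + 2×10 + 1 = 2921 (decimal)
Convert two thousand four hundred eighty-eight (English words) → 2×1000 + 4×100 + 88 = 2488 (decimal)
Compute gcd(2921, 2488) = 1
1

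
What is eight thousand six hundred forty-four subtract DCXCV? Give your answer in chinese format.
Convert eight thousand six hundred forty-four (English words) → 8×1000 + 6×100 + 44 = 8644 (decimal)
Convert DCXCV (Roman numeral) → 500 + 100 + 90 + 5 = 695 (decimal)
Compute 8644 - 695 = 7949
Convert 7949 (decimal) → 7949 = 7×1000 + 9×100 + 4×10 + 9 → 七千九百四十九 (Chinese numeral)
七千九百四十九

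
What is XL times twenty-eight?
Convert XL (Roman numeral) → 40 (decimal)
Convert twenty-eight (English words) → 28 (decimal)
Compute 40 × 28 = 1120
1120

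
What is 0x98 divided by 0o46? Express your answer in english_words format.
Convert 0x98 (hexadecimal) → 9×16 + 8 = 152 (decimal)
Convert 0o46 (octal) → 4×8 + 6 = 38 (decimal)
Compute 152 ÷ 38 = 4
Convert 4 (decimal) → four (English words)
four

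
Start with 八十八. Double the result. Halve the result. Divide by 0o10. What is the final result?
Convert 八十八 (Chinese numeral) → 8×10 + 8 = 88 (decimal)
Start: 88
88 × 2 = 176
176 ÷ 2 = 88
Convert 0o10 (octal) → 1×8 = 8 (decimal)
88 ÷ 8 = 11
11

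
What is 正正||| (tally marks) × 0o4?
Convert 正正||| (tally marks) → 5 + 5 + 3 = 13 (decimal)
Convert 0o4 (octal) → 4 (decimal)
Compute 13 × 4 = 52
52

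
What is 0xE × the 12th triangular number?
Convert 0xE (hexadecimal) → 14 (decimal)
Convert the 12th triangular number (triangular index) → 12×13/2 = 78 (decimal)
Compute 14 × 78 = 1092
1092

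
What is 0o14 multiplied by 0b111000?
Convert 0o14 (octal) → 1×8 + 4 = 12 (decimal)
Convert 0b111000 (binary) → 32 + 16 + 8 = 56 (decimal)
Compute 12 × 56 = 672
672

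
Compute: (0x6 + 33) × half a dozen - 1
Convert 0x6 (hexadecimal) → 6 (decimal)
Convert half a dozen (colloquial) → 6 (decimal)
Expression in decimal: (6 + 33) × 6 - 1
Parentheses first: 6 + 33 = 39
Multiply: 39 × 6 = 234
Subtract: 234 - 1 = 233
233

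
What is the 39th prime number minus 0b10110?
The 39th prime number = 167
Convert 0b10110 (binary) → 16 + 4 + 2 = 22 (decimal)
Compute 167 - 22 = 145
145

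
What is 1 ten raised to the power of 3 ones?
Convert 1 ten (place-value notation) → 1×10 = 10 (decimal)
Convert 3 ones (place-value notation) → 3 (decimal)
Compute 10 ^ 3 = 1000
1000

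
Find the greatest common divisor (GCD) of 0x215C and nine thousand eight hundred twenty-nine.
Convert 0x215C (hexadecimal) → 2×4096 + 1×256 + 5×16 + 12 = 8540 (decimal)
Convert nine thousand eight hundred twenty-nine (English words) → 9×1000 + 8×100 + 29 = 9829 (decimal)
Compute gcd(8540, 9829) = 1
1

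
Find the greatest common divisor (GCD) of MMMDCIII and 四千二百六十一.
Convert MMMDCIII (Roman numeral) → 1000 + 1000 + 1000 + 500 + 100 + 1 + 1 + 1 = 3603 (decimal)
Convert 四千二百六十一 (Chinese numeral) → 4×1000 + 2×100 + 6×10 + 1 = 4261 (decimal)
Compute gcd(3603, 4261) = 1
1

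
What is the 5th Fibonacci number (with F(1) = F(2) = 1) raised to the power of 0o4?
Convert the 5th Fibonacci number (with F(1) = F(2) = 1) (Fibonacci index) → 1, 1, 2, 3, 5 → 5 (decimal)
Convert 0o4 (octal) → 4 (decimal)
Compute 5 ^ 4 = 625
625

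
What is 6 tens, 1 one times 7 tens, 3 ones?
Convert 6 tens, 1 one (place-value notation) → 6×10 + 1 = 61 (decimal)
Convert 7 tens, 3 ones (place-value notation) → 7×10 + 3 = 73 (decimal)
Compute 61 × 73 = 4453
4453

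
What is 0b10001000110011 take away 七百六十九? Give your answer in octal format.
Convert 0b10001000110011 (binary) → 8192 + 512 + 32 + 16 + 2 + 1 = 8755 (decimal)
Convert 七百六十九 (Chinese numeral) → 7×100 + 6×10 + 9 = 769 (decimal)
Compute 8755 - 769 = 7986
Convert 7986 (decimal) → 7986 = 1×4096 + 7×512 + 4×64 + 6×8 + 2 → 0o17462 (octal)
0o17462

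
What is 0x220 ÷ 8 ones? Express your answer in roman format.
Convert 0x220 (hexadecimal) → 2×256 + 2×16 = 544 (decimal)
Convert 8 ones (place-value notation) → 8 (decimal)
Compute 544 ÷ 8 = 68
Convert 68 (decimal) → 68 = 50 + 10 + 5 + 1 + 1 + 1 → LXVIII (Roman numeral)
LXVIII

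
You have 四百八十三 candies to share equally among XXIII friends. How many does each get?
Convert 四百八十三 (Chinese numeral) → 4×100 + 8×10 + 3 = 483 (decimal)
Convert XXIII (Roman numeral) → 10 + 10 + 1 + 1 + 1 = 23 (decimal)
Compute 483 ÷ 23 = 21
21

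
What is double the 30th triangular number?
The 30th triangular number = 30×31/2 = 465
Compute 465 × 2 = 930
930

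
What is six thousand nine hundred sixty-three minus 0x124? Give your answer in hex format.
Convert six thousand nine hundred sixty-three (English words) → 6×1000 + 9×100 + 63 = 6963 (decimal)
Convert 0x124 (hexadecimal) → 1×256 + 2×16 + 4 = 292 (decimal)
Compute 6963 - 292 = 6671
Convert 6671 (decimal) → 6671 = 1×4096 + 10×256 + 15 → 0x1A0F (hexadecimal)
0x1A0F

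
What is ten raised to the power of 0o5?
Convert ten (English words) → 10 (decimal)
Convert 0o5 (octal) → 5 (decimal)
Compute 10 ^ 5 = 100000
100000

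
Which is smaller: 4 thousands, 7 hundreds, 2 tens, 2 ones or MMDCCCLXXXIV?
Convert 4 thousands, 7 hundreds, 2 tens, 2 ones (place-value notation) → 4×1000 + 7×100 + 2×10 + 2 = 4722 (decimal)
Convert MMDCCCLXXXIV (Roman numeral) → 1000 + 1000 + 500 + 100 + 100 + 100 + 50 + 10 + 10 + 10 + 4 = 2884 (decimal)
Compare 4722 vs 2884: smaller = 2884
2884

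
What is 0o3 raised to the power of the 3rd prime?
Convert 0o3 (octal) → 3 (decimal)
Convert the 3rd prime (prime index) → 5 (decimal)
Compute 3 ^ 5 = 243
243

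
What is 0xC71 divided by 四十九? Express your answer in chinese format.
Convert 0xC71 (hexadecimal) → 12×256 + 7×16 + 1 = 3185 (decimal)
Convert 四十九 (Chinese numeral) → 4×10 + 9 = 49 (decimal)
Compute 3185 ÷ 49 = 65
Convert 65 (decimal) → 65 = 6×10 + 5 → 六十五 (Chinese numeral)
六十五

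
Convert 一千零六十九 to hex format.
Convert 一千零六十九 (Chinese numeral) → 1×1000 + 6×10 + 9 = 1069 (decimal)
Convert 1069 (decimal) → 1069 = 4×256 + 2×16 + 13 → 0x42D (hexadecimal)
0x42D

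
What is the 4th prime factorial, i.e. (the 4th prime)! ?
Convert the 4th prime (prime index) → 7 (decimal)
Compute 7! = 5040
5040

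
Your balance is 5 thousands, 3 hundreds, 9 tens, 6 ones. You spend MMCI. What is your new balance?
Convert 5 thousands, 3 hundreds, 9 tens, 6 ones (place-value notation) → 5×1000 + 3×100 + 9×10 + 6 = 5396 (decimal)
Convert MMCI (Roman numeral) → 1000 + 1000 + 100 + 1 = 2101 (decimal)
Compute 5396 - 2101 = 3295
3295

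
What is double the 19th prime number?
The 19th prime number = 67
Compute 67 × 2 = 134
134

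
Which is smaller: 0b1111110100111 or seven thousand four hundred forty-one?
Convert 0b1111110100111 (binary) → 4096 + 2048 + 1024 + 512 + 256 + 128 + 32 + 4 + 2 + 1 = 8103 (decimal)
Convert seven thousand four hundred forty-one (English words) → 7×1000 + 4×100 + 41 = 7441 (decimal)
Compare 8103 vs 7441: smaller = 7441
7441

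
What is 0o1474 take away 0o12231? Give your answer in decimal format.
Convert 0o1474 (octal) → 1×512 + 4×64 + 7×8 + 4 = 828 (decimal)
Convert 0o12231 (octal) → 1×4096 + 2×512 + 2×64 + 3×8 + 1 = 5273 (decimal)
Compute 828 - 5273 = -4445
-4445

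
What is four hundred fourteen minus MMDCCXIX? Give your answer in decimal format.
Convert four hundred fourteen (English words) → 4×100 + 14 = 414 (decimal)
Convert MMDCCXIX (Roman numeral) → 1000 + 1000 + 500 + 100 + 100 + 10 + 9 = 2719 (decimal)
Compute 414 - 2719 = -2305
-2305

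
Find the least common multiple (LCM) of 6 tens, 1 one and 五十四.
Convert 6 tens, 1 one (place-value notation) → 6×10 + 1 = 61 (decimal)
Convert 五十四 (Chinese numeral) → 5×10 + 4 = 54 (decimal)
Compute lcm(61, 54) = 3294
3294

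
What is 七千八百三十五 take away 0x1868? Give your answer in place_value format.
Convert 七千八百三十五 (Chinese numeral) → 7×1000 + 8×100 + 3×10 + 5 = 7835 (decimal)
Convert 0x1868 (hexadecimal) → 1×4096 + 8×256 + 6×16 + 8 = 6248 (decimal)
Compute 7835 - 6248 = 1587
Convert 1587 (decimal) → 1587 = 1×1000 + 5×100 + 8×10 + 7 → 1 thousand, 5 hundreds, 8 tens, 7 ones (place-value notation)
1 thousand, 5 hundreds, 8 tens, 7 ones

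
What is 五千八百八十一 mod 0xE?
Convert 五千八百八十一 (Chinese numeral) → 5×1000 + 8×100 + 8×10 + 1 = 5881 (decimal)
Convert 0xE (hexadecimal) → 14 (decimal)
Compute 5881 mod 14 = 1
1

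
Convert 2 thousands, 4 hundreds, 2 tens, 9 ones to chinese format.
Convert 2 thousands, 4 hundreds, 2 tens, 9 ones (place-value notation) → 2×1000 + 4×100 + 2×10 + 9 = 2429 (decimal)
Convert 2429 (decimal) → 2429 = 2×1000 + 4×100 + 2×10 + 9 → 二千四百二十九 (Chinese numeral)
二千四百二十九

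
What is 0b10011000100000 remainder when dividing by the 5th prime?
Convert 0b10011000100000 (binary) → 8192 + 1024 + 512 + 32 = 9760 (decimal)
Convert the 5th prime (prime index) → 11 (decimal)
Compute 9760 mod 11 = 3
3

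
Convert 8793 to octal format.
Convert 8793 (decimal) → 8793 = 2×4096 + 1×512 + 1×64 + 3×8 + 1 → 0o21131 (octal)
0o21131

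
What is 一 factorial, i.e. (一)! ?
Convert 一 (Chinese numeral) → 1 (decimal)
Compute 1! = 1
1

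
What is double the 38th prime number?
The 38th prime number = 163
Compute 163 × 2 = 326
326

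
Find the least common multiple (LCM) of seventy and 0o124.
Convert seventy (English words) → 70 (decimal)
Convert 0o124 (octal) → 1×64 + 2×8 + 4 = 84 (decimal)
Compute lcm(70, 84) = 420
420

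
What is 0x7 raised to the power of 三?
Convert 0x7 (hexadecimal) → 7 (decimal)
Convert 三 (Chinese numeral) → 3 (decimal)
Compute 7 ^ 3 = 343
343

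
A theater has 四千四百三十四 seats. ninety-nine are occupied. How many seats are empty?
Convert 四千四百三十四 (Chinese numeral) → 4×1000 + 4×100 + 3×10 + 4 = 4434 (decimal)
Convert ninety-nine (English words) → 99 (decimal)
Compute 4434 - 99 = 4335
4335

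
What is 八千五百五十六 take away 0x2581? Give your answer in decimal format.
Convert 八千五百五十六 (Chinese numeral) → 8×1000 + 5×100 + 5×10 + 6 = 8556 (decimal)
Convert 0x2581 (hexadecimal) → 2×4096 + 5×256 + 8×16 + 1 = 9601 (decimal)
Compute 8556 - 9601 = -1045
-1045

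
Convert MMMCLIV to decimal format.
Convert MMMCLIV (Roman numeral) → 1000 + 1000 + 1000 + 100 + 50 + 4 = 3154 (decimal)
3154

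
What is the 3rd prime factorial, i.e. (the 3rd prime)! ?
Convert the 3rd prime (prime index) → 5 (decimal)
Compute 5! = 120
120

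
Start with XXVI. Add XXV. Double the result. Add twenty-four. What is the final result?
Convert XXVI (Roman numeral) → 10 + 10 + 5 + 1 = 26 (decimal)
Start: 26
Convert XXV (Roman numeral) → 10 + 10 + 5 = 25 (decimal)
26 + 25 = 51
51 × 2 = 102
Convert twenty-four (English words) → 24 (decimal)
102 + 24 = 126
126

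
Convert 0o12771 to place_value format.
Convert 0o12771 (octal) → 1×4096 + 2×512 + 7×64 + 7×8 + 1 = 5625 (decimal)
Convert 5625 (decimal) → 5625 = 5×1000 + 6×100 + 2×10 + 5 → 5 thousands, 6 hundreds, 2 tens, 5 ones (place-value notation)
5 thousands, 6 hundreds, 2 tens, 5 ones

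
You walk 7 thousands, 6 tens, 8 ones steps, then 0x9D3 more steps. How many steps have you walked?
Convert 7 thousands, 6 tens, 8 ones (place-value notation) → 7×1000 + 6×10 + 8 = 7068 (decimal)
Convert 0x9D3 (hexadecimal) → 9×256 + 13×16 + 3 = 2515 (decimal)
Compute 7068 + 2515 = 9583
9583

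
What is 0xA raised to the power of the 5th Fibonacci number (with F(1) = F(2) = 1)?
Convert 0xA (hexadecimal) → 10 (decimal)
Convert the 5th Fibonacci number (with F(1) = F(2) = 1) (Fibonacci index) → 1, 1, 2, 3, 5 → 5 (decimal)
Compute 10 ^ 5 = 100000
100000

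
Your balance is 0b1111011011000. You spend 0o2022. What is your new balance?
Convert 0b1111011011000 (binary) → 4096 + 2048 + 1024 + 512 + 128 + 64 + 16 + 8 = 7896 (decimal)
Convert 0o2022 (octal) → 2×512 + 2×8 + 2 = 1042 (decimal)
Compute 7896 - 1042 = 6854
6854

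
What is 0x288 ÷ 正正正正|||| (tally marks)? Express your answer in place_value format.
Convert 0x288 (hexadecimal) → 2×256 + 8×16 + 8 = 648 (decimal)
Convert 正正正正|||| (tally marks) → 5 + 5 + 5 + 5 + 4 = 24 (decimal)
Compute 648 ÷ 24 = 27
Convert 27 (decimal) → 27 = 2×10 + 7 → 2 tens, 7 ones (place-value notation)
2 tens, 7 ones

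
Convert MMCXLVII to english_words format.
Convert MMCXLVII (Roman numeral) → 1000 + 1000 + 100 + 40 + 5 + 1 + 1 = 2147 (decimal)
Convert 2147 (decimal) → 2147 = 2×1000 + 1×100 + 47 → two thousand one hundred forty-seven (English words)
two thousand one hundred forty-seven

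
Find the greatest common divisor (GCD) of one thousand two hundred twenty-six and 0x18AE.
Convert one thousand two hundred twenty-six (English words) → 1×1000 + 2×100 + 26 = 1226 (decimal)
Convert 0x18AE (hexadecimal) → 1×4096 + 8×256 + 10×16 + 14 = 6318 (decimal)
Compute gcd(1226, 6318) = 2
2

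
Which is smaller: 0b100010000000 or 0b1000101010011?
Convert 0b100010000000 (binary) → 2048 + 128 = 2176 (decimal)
Convert 0b1000101010011 (binary) → 4096 + 256 + 64 + 16 + 2 + 1 = 4435 (decimal)
Compare 2176 vs 4435: smaller = 2176
2176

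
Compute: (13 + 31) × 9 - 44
Parentheses first: 13 + 31 = 44
Multiply: 44 × 9 = 396
Subtract: 396 - 44 = 352
352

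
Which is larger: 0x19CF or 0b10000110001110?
Convert 0x19CF (hexadecimal) → 1×4096 + 9×256 + 12×16 + 15 = 6607 (decimal)
Convert 0b10000110001110 (binary) → 8192 + 256 + 128 + 8 + 4 + 2 = 8590 (decimal)
Compare 6607 vs 8590: larger = 8590
8590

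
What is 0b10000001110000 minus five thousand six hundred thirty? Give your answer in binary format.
Convert 0b10000001110000 (binary) → 8192 + 64 + 32 + 16 = 8304 (decimal)
Convert five thousand six hundred thirty (English words) → 5×1000 + 6×100 + 30 = 5630 (decimal)
Compute 8304 - 5630 = 2674
Convert 2674 (decimal) → 2674 = 2048 + 512 + 64 + 32 + 16 + 2 → 0b101001110010 (binary)
0b101001110010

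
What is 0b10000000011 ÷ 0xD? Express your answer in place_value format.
Convert 0b10000000011 (binary) → 1024 + 2 + 1 = 1027 (decimal)
Convert 0xD (hexadecimal) → 13 (decimal)
Compute 1027 ÷ 13 = 79
Convert 79 (decimal) → 79 = 7×10 + 9 → 7 tens, 9 ones (place-value notation)
7 tens, 9 ones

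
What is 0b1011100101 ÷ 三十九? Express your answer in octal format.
Convert 0b1011100101 (binary) → 512 + 128 + 64 + 32 + 4 + 1 = 741 (decimal)
Convert 三十九 (Chinese numeral) → 3×10 + 9 = 39 (decimal)
Compute 741 ÷ 39 = 19
Convert 19 (decimal) → 19 = 2×8 + 3 → 0o23 (octal)
0o23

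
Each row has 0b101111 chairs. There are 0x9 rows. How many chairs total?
Convert 0b101111 (binary) → 32 + 8 + 4 + 2 + 1 = 47 (decimal)
Convert 0x9 (hexadecimal) → 9 (decimal)
Compute 47 × 9 = 423
423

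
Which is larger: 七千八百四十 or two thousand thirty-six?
Convert 七千八百四十 (Chinese numeral) → 7×1000 + 8×100 + 4×10 = 7840 (decimal)
Convert two thousand thirty-six (English words) → 2×1000 + 36 = 2036 (decimal)
Compare 7840 vs 2036: larger = 7840
7840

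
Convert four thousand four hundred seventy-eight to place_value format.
Convert four thousand four hundred seventy-eight (English words) → 4×1000 + 4×100 + 78 = 4478 (decimal)
Convert 4478 (decimal) → 4478 = 4×1000 + 4×100 + 7×10 + 8 → 4 thousands, 4 hundreds, 7 tens, 8 ones (place-value notation)
4 thousands, 4 hundreds, 7 tens, 8 ones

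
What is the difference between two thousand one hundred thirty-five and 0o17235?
Convert two thousand one hundred thirty-five (English words) → 2×1000 + 1×100 + 35 = 2135 (decimal)
Convert 0o17235 (octal) → 1×4096 + 7×512 + 2×64 + 3×8 + 5 = 7837 (decimal)
Difference: |2135 - 7837| = 5702
5702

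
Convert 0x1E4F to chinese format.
Convert 0x1E4F (hexadecimal) → 1×4096 + 14×256 + 4×16 + 15 = 7759 (decimal)
Convert 7759 (decimal) → 7759 = 7×1000 + 7×100 + 5×10 + 9 → 七千七百五十九 (Chinese numeral)
七千七百五十九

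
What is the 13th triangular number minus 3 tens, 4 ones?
The 13th triangular number = 13×14/2 = 91
Convert 3 tens, 4 ones (place-value notation) → 3×10 + 4 = 34 (decimal)
Compute 91 - 34 = 57
57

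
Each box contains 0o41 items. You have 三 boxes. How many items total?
Convert 0o41 (octal) → 4×8 + 1 = 33 (decimal)
Convert 三 (Chinese numeral) → 3 (decimal)
Compute 33 × 3 = 99
99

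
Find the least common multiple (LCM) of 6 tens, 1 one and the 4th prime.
Convert 6 tens, 1 one (place-value notation) → 6×10 + 1 = 61 (decimal)
Convert the 4th prime (prime index) → 7 (decimal)
Compute lcm(61, 7) = 427
427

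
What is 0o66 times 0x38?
Convert 0o66 (octal) → 6×8 + 6 = 54 (decimal)
Convert 0x38 (hexadecimal) → 3×16 + 8 = 56 (decimal)
Compute 54 × 56 = 3024
3024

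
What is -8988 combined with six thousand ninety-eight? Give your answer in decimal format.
Convert six thousand ninety-eight (English words) → 6×1000 + 98 = 6098 (decimal)
Compute -8988 + 6098 = -2890
-2890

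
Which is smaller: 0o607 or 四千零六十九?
Convert 0o607 (octal) → 6×64 + 7 = 391 (decimal)
Convert 四千零六十九 (Chinese numeral) → 4×1000 + 6×10 + 9 = 4069 (decimal)
Compare 391 vs 4069: smaller = 391
391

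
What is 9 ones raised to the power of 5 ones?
Convert 9 ones (place-value notation) → 9 (decimal)
Convert 5 ones (place-value notation) → 5 (decimal)
Compute 9 ^ 5 = 59049
59049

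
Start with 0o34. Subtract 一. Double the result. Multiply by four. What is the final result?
Convert 0o34 (octal) → 3×8 + 4 = 28 (decimal)
Start: 28
Convert 一 (Chinese numeral) → 1 (decimal)
28 - 1 = 27
27 × 2 = 54
Convert four (English words) → 4 (decimal)
54 × 4 = 216
216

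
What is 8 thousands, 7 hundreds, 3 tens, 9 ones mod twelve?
Convert 8 thousands, 7 hundreds, 3 tens, 9 ones (place-value notation) → 8×1000 + 7×100 + 3×10 + 9 = 8739 (decimal)
Convert twelve (English words) → 12 (decimal)
Compute 8739 mod 12 = 3
3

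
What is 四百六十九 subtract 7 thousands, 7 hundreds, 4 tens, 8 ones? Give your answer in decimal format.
Convert 四百六十九 (Chinese numeral) → 4×100 + 6×10 + 9 = 469 (decimal)
Convert 7 thousands, 7 hundreds, 4 tens, 8 ones (place-value notation) → 7×1000 + 7×100 + 4×10 + 8 = 7748 (decimal)
Compute 469 - 7748 = -7279
-7279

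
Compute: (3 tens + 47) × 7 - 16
Convert 3 tens (place-value notation) → 3×10 = 30 (decimal)
Expression in decimal: (30 + 47) × 7 - 16
Parentheses first: 30 + 47 = 77
Multiply: 77 × 7 = 539
Subtract: 539 - 16 = 523
523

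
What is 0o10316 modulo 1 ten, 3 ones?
Convert 0o10316 (octal) → 1×4096 + 3×64 + 1×8 + 6 = 4302 (decimal)
Convert 1 ten, 3 ones (place-value notation) → 1×10 + 3 = 13 (decimal)
Compute 4302 mod 13 = 12
12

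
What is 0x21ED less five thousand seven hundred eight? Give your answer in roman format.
Convert 0x21ED (hexadecimal) → 2×4096 + 1×256 + 14×16 + 13 = 8685 (decimal)
Convert five thousand seven hundred eight (English words) → 5×1000 + 7×100 + 8 = 5708 (decimal)
Compute 8685 - 5708 = 2977
Convert 2977 (decimal) → 2977 = 1000 + 1000 + 900 + 50 + 10 + 10 + 5 + 1 + 1 → MMCMLXXVII (Roman numeral)
MMCMLXXVII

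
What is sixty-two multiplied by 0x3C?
Convert sixty-two (English words) → 62 (decimal)
Convert 0x3C (hexadecimal) → 3×16 + 12 = 60 (decimal)
Compute 62 × 60 = 3720
3720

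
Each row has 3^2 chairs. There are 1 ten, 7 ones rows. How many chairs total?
Convert 3^2 (power) → 9 (decimal)
Convert 1 ten, 7 ones (place-value notation) → 1×10 + 7 = 17 (decimal)
Compute 9 × 17 = 153
153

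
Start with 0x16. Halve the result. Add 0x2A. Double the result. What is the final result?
Convert 0x16 (hexadecimal) → 1×16 + 6 = 22 (decimal)
Start: 22
22 ÷ 2 = 11
Convert 0x2A (hexadecimal) → 2×16 + 10 = 42 (decimal)
11 + 42 = 53
53 × 2 = 106
106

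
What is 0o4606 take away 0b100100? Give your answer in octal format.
Convert 0o4606 (octal) → 4×512 + 6×64 + 6 = 2438 (decimal)
Convert 0b100100 (binary) → 32 + 4 = 36 (decimal)
Compute 2438 - 36 = 2402
Convert 2402 (decimal) → 2402 = 4×512 + 5×64 + 4×8 + 2 → 0o4542 (octal)
0o4542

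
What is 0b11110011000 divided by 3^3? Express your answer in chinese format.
Convert 0b11110011000 (binary) → 1024 + 512 + 256 + 128 + 16 + 8 = 1944 (decimal)
Convert 3^3 (power) → 27 (decimal)
Compute 1944 ÷ 27 = 72
Convert 72 (decimal) → 72 = 7×10 + 2 → 七十二 (Chinese numeral)
七十二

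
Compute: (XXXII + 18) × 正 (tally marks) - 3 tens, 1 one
Convert XXXII (Roman numeral) → 10 + 10 + 10 + 1 + 1 = 32 (decimal)
Convert 正 (tally marks) → 5 (decimal)
Convert 3 tens, 1 one (place-value notation) → 3×10 + 1 = 31 (decimal)
Expression in decimal: (32 + 18) × 5 - 31
Parentheses first: 32 + 18 = 50
Multiply: 50 × 5 = 250
Subtract: 250 - 31 = 219
219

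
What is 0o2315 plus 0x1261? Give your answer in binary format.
Convert 0o2315 (octal) → 2×512 + 3×64 + 1×8 + 5 = 1229 (decimal)
Convert 0x1261 (hexadecimal) → 1×4096 + 2×256 + 6×16 + 1 = 4705 (decimal)
Compute 1229 + 4705 = 5934
Convert 5934 (decimal) → 5934 = 4096 + 1024 + 512 + 256 + 32 + 8 + 4 + 2 → 0b1011100101110 (binary)
0b1011100101110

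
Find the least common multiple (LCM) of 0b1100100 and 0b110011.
Convert 0b1100100 (binary) → 64 + 32 + 4 = 100 (decimal)
Convert 0b110011 (binary) → 32 + 16 + 2 + 1 = 51 (decimal)
Compute lcm(100, 51) = 5100
5100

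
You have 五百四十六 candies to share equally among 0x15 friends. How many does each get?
Convert 五百四十六 (Chinese numeral) → 5×100 + 4×10 + 6 = 546 (decimal)
Convert 0x15 (hexadecimal) → 1×16 + 5 = 21 (decimal)
Compute 546 ÷ 21 = 26
26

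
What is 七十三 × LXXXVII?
Convert 七十三 (Chinese numeral) → 7×10 + 3 = 73 (decimal)
Convert LXXXVII (Roman numeral) → 50 + 10 + 10 + 10 + 5 + 1 + 1 = 87 (decimal)
Compute 73 × 87 = 6351
6351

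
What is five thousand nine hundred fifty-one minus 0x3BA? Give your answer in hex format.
Convert five thousand nine hundred fifty-one (English words) → 5×1000 + 9×100 + 51 = 5951 (decimal)
Convert 0x3BA (hexadecimal) → 3×256 + 11×16 + 10 = 954 (decimal)
Compute 5951 - 954 = 4997
Convert 4997 (decimal) → 4997 = 1×4096 + 3×256 + 8×16 + 5 → 0x1385 (hexadecimal)
0x1385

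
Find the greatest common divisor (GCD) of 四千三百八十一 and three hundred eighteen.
Convert 四千三百八十一 (Chinese numeral) → 4×1000 + 3×100 + 8×10 + 1 = 4381 (decimal)
Convert three hundred eighteen (English words) → 3×100 + 18 = 318 (decimal)
Compute gcd(4381, 318) = 1
1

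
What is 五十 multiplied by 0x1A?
Convert 五十 (Chinese numeral) → 5×10 = 50 (decimal)
Convert 0x1A (hexadecimal) → 1×16 + 10 = 26 (decimal)
Compute 50 × 26 = 1300
1300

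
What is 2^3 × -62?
Convert 2^3 (power) → 8 (decimal)
Compute 8 × -62 = -496
-496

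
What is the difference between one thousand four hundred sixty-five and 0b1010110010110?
Convert one thousand four hundred sixty-five (English words) → 1×1000 + 4×100 + 65 = 1465 (decimal)
Convert 0b1010110010110 (binary) → 4096 + 1024 + 256 + 128 + 16 + 4 + 2 = 5526 (decimal)
Difference: |1465 - 5526| = 4061
4061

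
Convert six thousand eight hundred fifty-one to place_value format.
Convert six thousand eight hundred fifty-one (English words) → 6×1000 + 8×100 + 51 = 6851 (decimal)
Convert 6851 (decimal) → 6851 = 6×1000 + 8×100 + 5×10 + 1 → 6 thousands, 8 hundreds, 5 tens, 1 one (place-value notation)
6 thousands, 8 hundreds, 5 tens, 1 one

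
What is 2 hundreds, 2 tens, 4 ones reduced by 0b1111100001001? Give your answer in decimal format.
Convert 2 hundreds, 2 tens, 4 ones (place-value notation) → 2×100 + 2×10 + 4 = 224 (decimal)
Convert 0b1111100001001 (binary) → 4096 + 2048 + 1024 + 512 + 256 + 8 + 1 = 7945 (decimal)
Compute 224 - 7945 = -7721
-7721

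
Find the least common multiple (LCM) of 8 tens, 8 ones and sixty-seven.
Convert 8 tens, 8 ones (place-value notation) → 8×10 + 8 = 88 (decimal)
Convert sixty-seven (English words) → 67 (decimal)
Compute lcm(88, 67) = 5896
5896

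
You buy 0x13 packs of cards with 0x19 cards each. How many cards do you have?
Convert 0x19 (hexadecimal) → 1×16 + 9 = 25 (decimal)
Convert 0x13 (hexadecimal) → 1×16 + 3 = 19 (decimal)
Compute 25 × 19 = 475
475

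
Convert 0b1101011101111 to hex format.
Convert 0b1101011101111 (binary) → 4096 + 2048 + 512 + 128 + 64 + 32 + 8 + 4 + 2 + 1 = 6895 (decimal)
Convert 6895 (decimal) → 6895 = 1×4096 + 10×256 + 14×16 + 15 → 0x1AEF (hexadecimal)
0x1AEF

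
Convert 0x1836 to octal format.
Convert 0x1836 (hexadecimal) → 1×4096 + 8×256 + 3×16 + 6 = 6198 (decimal)
Convert 6198 (decimal) → 6198 = 1×4096 + 4×512 + 6×8 + 6 → 0o14066 (octal)
0o14066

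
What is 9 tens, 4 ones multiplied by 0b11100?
Convert 9 tens, 4 ones (place-value notation) → 9×10 + 4 = 94 (decimal)
Convert 0b11100 (binary) → 16 + 8 + 4 = 28 (decimal)
Compute 94 × 28 = 2632
2632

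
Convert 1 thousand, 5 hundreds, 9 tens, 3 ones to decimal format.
Convert 1 thousand, 5 hundreds, 9 tens, 3 ones (place-value notation) → 1×1000 + 5×100 + 9×10 + 3 = 1593 (decimal)
1593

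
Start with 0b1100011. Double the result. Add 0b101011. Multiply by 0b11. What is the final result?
Convert 0b1100011 (binary) → 64 + 32 + 2 + 1 = 99 (decimal)
Start: 99
99 × 2 = 198
Convert 0b101011 (binary) → 32 + 8 + 2 + 1 = 43 (decimal)
198 + 43 = 241
Convert 0b11 (binary) → 2 + 1 = 3 (decimal)
241 × 3 = 723
723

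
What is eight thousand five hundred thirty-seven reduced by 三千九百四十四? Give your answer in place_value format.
Convert eight thousand five hundred thirty-seven (English words) → 8×1000 + 5×100 + 37 = 8537 (decimal)
Convert 三千九百四十四 (Chinese numeral) → 3×1000 + 9×100 + 4×10 + 4 = 3944 (decimal)
Compute 8537 - 3944 = 4593
Convert 4593 (decimal) → 4593 = 4×1000 + 5×100 + 9×10 + 3 → 4 thousands, 5 hundreds, 9 tens, 3 ones (place-value notation)
4 thousands, 5 hundreds, 9 tens, 3 ones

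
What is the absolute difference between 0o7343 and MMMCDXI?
Convert 0o7343 (octal) → 7×512 + 3×64 + 4×8 + 3 = 3811 (decimal)
Convert MMMCDXI (Roman numeral) → 1000 + 1000 + 1000 + 400 + 10 + 1 = 3411 (decimal)
Compute |3811 - 3411| = 400
400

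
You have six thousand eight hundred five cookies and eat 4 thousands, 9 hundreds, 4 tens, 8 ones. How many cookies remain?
Convert six thousand eight hundred five (English words) → 6×1000 + 8×100 + 5 = 6805 (decimal)
Convert 4 thousands, 9 hundreds, 4 tens, 8 ones (place-value notation) → 4×1000 + 9×100 + 4×10 + 8 = 4948 (decimal)
Compute 6805 - 4948 = 1857
1857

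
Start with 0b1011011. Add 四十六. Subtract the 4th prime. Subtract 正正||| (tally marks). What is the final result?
Convert 0b1011011 (binary) → 64 + 16 + 8 + 2 + 1 = 91 (decimal)
Start: 91
Convert 四十六 (Chinese numeral) → 4×10 + 6 = 46 (decimal)
91 + 46 = 137
Convert the 4th prime (prime index) → 7 (decimal)
137 - 7 = 130
Convert 正正||| (tally marks) → 5 + 5 + 3 = 13 (decimal)
130 - 13 = 117
117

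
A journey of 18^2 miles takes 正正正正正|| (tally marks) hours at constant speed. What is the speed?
Convert 18^2 (power) → 324 (decimal)
Convert 正正正正正|| (tally marks) → 5 + 5 + 5 + 5 + 5 + 2 = 27 (decimal)
Compute 324 ÷ 27 = 12
12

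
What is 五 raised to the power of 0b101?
Convert 五 (Chinese numeral) → 5 (decimal)
Convert 0b101 (binary) → 4 + 1 = 5 (decimal)
Compute 5 ^ 5 = 3125
3125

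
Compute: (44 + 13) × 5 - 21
Parentheses first: 44 + 13 = 57
Multiply: 57 × 5 = 285
Subtract: 285 - 21 = 264
264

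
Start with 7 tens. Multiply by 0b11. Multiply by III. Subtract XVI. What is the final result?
Convert 7 tens (place-value notation) → 7×10 = 70 (decimal)
Start: 70
Convert 0b11 (binary) → 2 + 1 = 3 (decimal)
70 × 3 = 210
Convert III (Roman numeral) → 1 + 1 + 1 = 3 (decimal)
210 × 3 = 630
Convert XVI (Roman numeral) → 10 + 5 + 1 = 16 (decimal)
630 - 16 = 614
614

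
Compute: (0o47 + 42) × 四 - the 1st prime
Convert 0o47 (octal) → 4×8 + 7 = 39 (decimal)
Convert 四 (Chinese numeral) → 4 (decimal)
Convert the 1st prime (prime index) → 2 (decimal)
Expression in decimal: (39 + 42) × 4 - 2
Parentheses first: 39 + 42 = 81
Multiply: 81 × 4 = 324
Subtract: 324 - 2 = 322
322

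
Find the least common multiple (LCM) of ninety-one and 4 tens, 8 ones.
Convert ninety-one (English words) → 91 (decimal)
Convert 4 tens, 8 ones (place-value notation) → 4×10 + 8 = 48 (decimal)
Compute lcm(91, 48) = 4368
4368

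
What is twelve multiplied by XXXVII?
Convert twelve (English words) → 12 (decimal)
Convert XXXVII (Roman numeral) → 10 + 10 + 10 + 5 + 1 + 1 = 37 (decimal)
Compute 12 × 37 = 444
444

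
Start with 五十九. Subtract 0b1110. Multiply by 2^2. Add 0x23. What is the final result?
Convert 五十九 (Chinese numeral) → 5×10 + 9 = 59 (decimal)
Start: 59
Convert 0b1110 (binary) → 8 + 4 + 2 = 14 (decimal)
59 - 14 = 45
Convert 2^2 (power) → 4 (decimal)
45 × 4 = 180
Convert 0x23 (hexadecimal) → 2×16 + 3 = 35 (decimal)
180 + 35 = 215
215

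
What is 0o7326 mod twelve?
Convert 0o7326 (octal) → 7×512 + 3×64 + 2×8 + 6 = 3798 (decimal)
Convert twelve (English words) → 12 (decimal)
Compute 3798 mod 12 = 6
6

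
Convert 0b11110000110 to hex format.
Convert 0b11110000110 (binary) → 1024 + 512 + 256 + 128 + 4 + 2 = 1926 (decimal)
Convert 1926 (decimal) → 1926 = 7×256 + 8×16 + 6 → 0x786 (hexadecimal)
0x786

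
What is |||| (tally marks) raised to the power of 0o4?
Convert |||| (tally marks) → 4 (decimal)
Convert 0o4 (octal) → 4 (decimal)
Compute 4 ^ 4 = 256
256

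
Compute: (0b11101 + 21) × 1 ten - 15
Convert 0b11101 (binary) → 16 + 8 + 4 + 1 = 29 (decimal)
Convert 1 ten (place-value notation) → 1×10 = 10 (decimal)
Expression in decimal: (29 + 21) × 10 - 15
Parentheses first: 29 + 21 = 50
Multiply: 50 × 10 = 500
Subtract: 500 - 15 = 485
485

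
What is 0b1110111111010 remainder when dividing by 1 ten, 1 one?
Convert 0b1110111111010 (binary) → 4096 + 2048 + 1024 + 256 + 128 + 64 + 32 + 16 + 8 + 2 = 7674 (decimal)
Convert 1 ten, 1 one (place-value notation) → 1×10 + 1 = 11 (decimal)
Compute 7674 mod 11 = 7
7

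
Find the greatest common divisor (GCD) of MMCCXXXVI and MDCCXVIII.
Convert MMCCXXXVI (Roman numeral) → 1000 + 1000 + 100 + 100 + 10 + 10 + 10 + 5 + 1 = 2236 (decimal)
Convert MDCCXVIII (Roman numeral) → 1000 + 500 + 100 + 100 + 10 + 5 + 1 + 1 + 1 = 1718 (decimal)
Compute gcd(2236, 1718) = 2
2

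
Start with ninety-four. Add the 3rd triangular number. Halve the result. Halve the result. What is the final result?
Convert ninety-four (English words) → 94 (decimal)
Start: 94
Convert the 3rd triangular number (triangular index) → 3×4/2 = 6 (decimal)
94 + 6 = 100
100 ÷ 2 = 50
50 ÷ 2 = 25
25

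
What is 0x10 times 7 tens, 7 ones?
Convert 0x10 (hexadecimal) → 1×16 = 16 (decimal)
Convert 7 tens, 7 ones (place-value notation) → 7×10 + 7 = 77 (decimal)
Compute 16 × 77 = 1232
1232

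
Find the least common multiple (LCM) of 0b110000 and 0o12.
Convert 0b110000 (binary) → 32 + 16 = 48 (decimal)
Convert 0o12 (octal) → 1×8 + 2 = 10 (decimal)
Compute lcm(48, 10) = 240
240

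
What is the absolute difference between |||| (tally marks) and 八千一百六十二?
Convert |||| (tally marks) → 4 (decimal)
Convert 八千一百六十二 (Chinese numeral) → 8×1000 + 1×100 + 6×10 + 2 = 8162 (decimal)
Compute |4 - 8162| = 8158
8158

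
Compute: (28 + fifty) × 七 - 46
Convert fifty (English words) → 50 (decimal)
Convert 七 (Chinese numeral) → 7 (decimal)
Expression in decimal: (28 + 50) × 7 - 46
Parentheses first: 28 + 50 = 78
Multiply: 78 × 7 = 546
Subtract: 546 - 46 = 500
500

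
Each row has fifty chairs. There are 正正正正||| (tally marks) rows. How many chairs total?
Convert fifty (English words) → 50 (decimal)
Convert 正正正正||| (tally marks) → 5 + 5 + 5 + 5 + 3 = 23 (decimal)
Compute 50 × 23 = 1150
1150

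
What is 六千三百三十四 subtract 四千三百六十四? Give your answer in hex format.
Convert 六千三百三十四 (Chinese numeral) → 6×1000 + 3×100 + 3×10 + 4 = 6334 (decimal)
Convert 四千三百六十四 (Chinese numeral) → 4×1000 + 3×100 + 6×10 + 4 = 4364 (decimal)
Compute 6334 - 4364 = 1970
Convert 1970 (decimal) → 1970 = 7×256 + 11×16 + 2 → 0x7B2 (hexadecimal)
0x7B2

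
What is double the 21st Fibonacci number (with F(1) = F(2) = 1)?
The 21st Fibonacci number (with F(1) = F(2) = 1) = 10946
Compute 10946 × 2 = 21892
21892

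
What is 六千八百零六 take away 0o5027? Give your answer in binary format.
Convert 六千八百零六 (Chinese numeral) → 6×1000 + 8×100 + 6 = 6806 (decimal)
Convert 0o5027 (octal) → 5×512 + 2×8 + 7 = 2583 (decimal)
Compute 6806 - 2583 = 4223
Convert 4223 (decimal) → 4223 = 4096 + 64 + 32 + 16 + 8 + 4 + 2 + 1 → 0b1000001111111 (binary)
0b1000001111111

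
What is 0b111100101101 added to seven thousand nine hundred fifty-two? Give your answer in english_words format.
Convert 0b111100101101 (binary) → 2048 + 1024 + 512 + 256 + 32 + 8 + 4 + 1 = 3885 (decimal)
Convert seven thousand nine hundred fifty-two (English words) → 7×1000 + 9×100 + 52 = 7952 (decimal)
Compute 3885 + 7952 = 11837
Convert 11837 (decimal) → 11837 = 11×1000 + 8×100 + 37 → eleven thousand eight hundred thirty-seven (English words)
eleven thousand eight hundred thirty-seven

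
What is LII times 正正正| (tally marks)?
Convert LII (Roman numeral) → 50 + 1 + 1 = 52 (decimal)
Convert 正正正| (tally marks) → 5 + 5 + 5 + 1 = 16 (decimal)
Compute 52 × 16 = 832
832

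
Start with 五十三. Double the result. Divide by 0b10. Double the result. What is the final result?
Convert 五十三 (Chinese numeral) → 5×10 + 3 = 53 (decimal)
Start: 53
53 × 2 = 106
Convert 0b10 (binary) → 2 (decimal)
106 ÷ 2 = 53
53 × 2 = 106
106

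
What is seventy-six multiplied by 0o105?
Convert seventy-six (English words) → 76 (decimal)
Convert 0o105 (octal) → 1×64 + 5 = 69 (decimal)
Compute 76 × 69 = 5244
5244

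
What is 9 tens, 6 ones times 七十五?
Convert 9 tens, 6 ones (place-value notation) → 9×10 + 6 = 96 (decimal)
Convert 七十五 (Chinese numeral) → 7×10 + 5 = 75 (decimal)
Compute 96 × 75 = 7200
7200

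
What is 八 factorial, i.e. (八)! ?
Convert 八 (Chinese numeral) → 8 (decimal)
Compute 8! = 40320
40320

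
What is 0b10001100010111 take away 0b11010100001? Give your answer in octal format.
Convert 0b10001100010111 (binary) → 8192 + 512 + 256 + 16 + 4 + 2 + 1 = 8983 (decimal)
Convert 0b11010100001 (binary) → 1024 + 512 + 128 + 32 + 1 = 1697 (decimal)
Compute 8983 - 1697 = 7286
Convert 7286 (decimal) → 7286 = 1×4096 + 6×512 + 1×64 + 6×8 + 6 → 0o16166 (octal)
0o16166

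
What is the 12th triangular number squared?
The 12th triangular number = 12×13/2 = 78
Compute 78² = 78 × 78 = 6084
6084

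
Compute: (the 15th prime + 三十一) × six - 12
Convert the 15th prime (prime index) → 47 (decimal)
Convert 三十一 (Chinese numeral) → 3×10 + 1 = 31 (decimal)
Convert six (English words) → 6 (decimal)
Expression in decimal: (47 + 31) × 6 - 12
Parentheses first: 47 + 31 = 78
Multiply: 78 × 6 = 468
Subtract: 468 - 12 = 456
456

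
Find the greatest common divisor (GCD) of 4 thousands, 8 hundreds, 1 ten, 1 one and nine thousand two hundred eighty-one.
Convert 4 thousands, 8 hundreds, 1 ten, 1 one (place-value notation) → 4×1000 + 8×100 + 1×10 + 1 = 4811 (decimal)
Convert nine thousand two hundred eighty-one (English words) → 9×1000 + 2×100 + 81 = 9281 (decimal)
Compute gcd(4811, 9281) = 1
1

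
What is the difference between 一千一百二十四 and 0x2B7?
Convert 一千一百二十四 (Chinese numeral) → 1×1000 + 1×100 + 2×10 + 4 = 1124 (decimal)
Convert 0x2B7 (hexadecimal) → 2×256 + 11×16 + 7 = 695 (decimal)
Difference: |1124 - 695| = 429
429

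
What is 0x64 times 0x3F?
Convert 0x64 (hexadecimal) → 6×16 + 4 = 100 (decimal)
Convert 0x3F (hexadecimal) → 3×16 + 15 = 63 (decimal)
Compute 100 × 63 = 6300
6300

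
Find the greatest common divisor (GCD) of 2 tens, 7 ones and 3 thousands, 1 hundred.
Convert 2 tens, 7 ones (place-value notation) → 2×10 + 7 = 27 (decimal)
Convert 3 thousands, 1 hundred (place-value notation) → 3×1000 + 1×100 = 3100 (decimal)
Compute gcd(27, 3100) = 1
1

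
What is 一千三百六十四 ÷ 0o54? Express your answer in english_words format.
Convert 一千三百六十四 (Chinese numeral) → 1×1000 + 3×100 + 6×10 + 4 = 1364 (decimal)
Convert 0o54 (octal) → 5×8 + 4 = 44 (decimal)
Compute 1364 ÷ 44 = 31
Convert 31 (decimal) → thirty-one (English words)
thirty-one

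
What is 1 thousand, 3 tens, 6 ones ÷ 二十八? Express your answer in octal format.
Convert 1 thousand, 3 tens, 6 ones (place-value notation) → 1×1000 + 3×10 + 6 = 1036 (decimal)
Convert 二十八 (Chinese numeral) → 2×10 + 8 = 28 (decimal)
Compute 1036 ÷ 28 = 37
Convert 37 (decimal) → 37 = 4×8 + 5 → 0o45 (octal)
0o45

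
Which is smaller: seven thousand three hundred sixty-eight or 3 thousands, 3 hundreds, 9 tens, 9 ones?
Convert seven thousand three hundred sixty-eight (English words) → 7×1000 + 3×100 + 68 = 7368 (decimal)
Convert 3 thousands, 3 hundreds, 9 tens, 9 ones (place-value notation) → 3×1000 + 3×100 + 9×10 + 9 = 3399 (decimal)
Compare 7368 vs 3399: smaller = 3399
3399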